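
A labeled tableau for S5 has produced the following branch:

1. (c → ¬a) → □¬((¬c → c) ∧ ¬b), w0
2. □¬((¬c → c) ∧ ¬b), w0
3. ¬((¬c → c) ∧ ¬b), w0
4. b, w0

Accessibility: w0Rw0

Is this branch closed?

No, open

There is no literal clash: for every atom and world, at most one sign appears.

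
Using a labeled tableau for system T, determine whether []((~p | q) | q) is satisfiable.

1. []((~p | q) | q), w0
2. (~p | q) | q, w0
3. q, w0
Accessibility: w0Rw0

Yes, satisfiable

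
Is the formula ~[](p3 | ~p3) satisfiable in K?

Unsatisfiable (every branch closes)

1. ~[](p3 | ~p3), 0
2. ~(p3 | ~p3), 1
3. ~p3, 1
4. p3, 1
Accessibility: 0R1
Branch closes: p3 and ~p3 both at 1.
Every branch closes; the branch above is one of them.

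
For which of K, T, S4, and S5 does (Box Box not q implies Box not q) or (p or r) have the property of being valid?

T-tableau for the negation not ((Box Box not q implies Box not q) or (p or r)):
1. not ((Box Box not q implies Box not q) or (p or r)), 0
2. not (Box Box not q implies Box not q), 0
3. not (p or r), 0
4. Box Box not q, 0
5. not Box not q, 0
6. not p, 0
7. not r, 0
8. Box not q, 0
9. not q, 0
10. q, 1
11. Box not q, 1
12. not q, 1
Accessibility: 0R0, 0R1, 1R1
Branch closes: q and not q both at 1.
Every branch closes (one shown): valid in T, hence also in S4, S5 (every theorem of T is a theorem of S4 and S5).
K-tableau for the negation not ((Box Box not q implies Box not q) or (p or r)):
1. not ((Box Box not q implies Box not q) or (p or r)), 0
2. not (Box Box not q implies Box not q), 0
3. not (p or r), 0
4. Box Box not q, 0
5. not Box not q, 0
6. not p, 0
7. not r, 0
8. q, 1
9. Box not q, 1
Accessibility: 0R1
Complete open branch: countermodel on a K-frame, so not valid in K.

T, S4, S5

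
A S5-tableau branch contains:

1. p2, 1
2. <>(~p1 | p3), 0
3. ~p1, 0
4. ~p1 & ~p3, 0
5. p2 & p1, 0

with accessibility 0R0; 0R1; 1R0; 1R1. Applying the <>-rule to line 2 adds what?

a fresh world 2 with 0R2, and ~p1 | p3 at 2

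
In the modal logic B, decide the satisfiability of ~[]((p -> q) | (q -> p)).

No, unsatisfiable

1. ~[]((p -> q) | (q -> p)), w0
2. ~((p -> q) | (q -> p)), w1
3. ~(p -> q), w1
4. ~(q -> p), w1
5. p, w1
6. ~q, w1
7. q, w1
8. ~p, w1
Accessibility: w0Rw0, w0Rw1, w1Rw0, w1Rw1
Branch closes: q and ~q both at w1.
(One branch shown.) All branches close.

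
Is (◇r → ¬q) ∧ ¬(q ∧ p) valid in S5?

Tableau for the negation ¬((◇r → ¬q) ∧ ¬(q ∧ p)):
1. ¬((◇r → ¬q) ∧ ¬(q ∧ p)), u
2. q ∧ p, u
3. q, u
4. p, u
Accessibility: uRu
The negation has an open branch (countermodel exists).

No, not valid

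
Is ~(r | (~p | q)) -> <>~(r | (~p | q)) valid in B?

Tableau for the negation ~(~(r | (~p | q)) -> <>~(r | (~p | q))):
1. ~(~(r | (~p | q)) -> <>~(r | (~p | q))), 0
2. ~(r | (~p | q)), 0
3. ~<>~(r | (~p | q)), 0
4. ~r, 0
5. ~(~p | q), 0
6. p, 0
7. ~q, 0
8. r | (~p | q), 0
9. ~p | q, 0
10. q, 0
Accessibility: 0R0
Branch closes: q and ~q both at 0.
All branches of the negation close; one closing branch shown above.

Valid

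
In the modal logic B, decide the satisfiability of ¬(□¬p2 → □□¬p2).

1. ¬(□¬p2 → □□¬p2), u
2. □¬p2, u   [¬→-rule on 1]
3. ¬□□¬p2, u   [¬→-rule on 1]
4. ¬p2, u   [□-rule on 2 via uRu]
5. ¬□¬p2, v   [¬□-rule on 3: fresh world v, uRv]
6. ¬p2, v   [□-rule on 2 via uRv]
7. p2, w   [¬□-rule on 5: fresh world w, vRw]
Accessibility: uRu, uRv, vRu, vRv, vRw, wRv, wRw

Satisfiable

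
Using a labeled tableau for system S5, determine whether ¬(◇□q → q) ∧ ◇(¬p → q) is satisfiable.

1. ¬(◇□q → q) ∧ ◇(¬p → q), 0
2. ¬(◇□q → q), 0
3. ◇(¬p → q), 0
4. ◇□q, 0
5. ¬q, 0
6. ¬p → q, 1
7. q, 1
8. □q, 2
9. q, 0
Accessibility: 0R0, 0R1, 0R2, 1R0, 1R1, 1R2, 2R0, 2R1, 2R2
Branch closes: q and ¬q both at 0.
All branches of the tableau close; one closing branch shown above.

Unsatisfiable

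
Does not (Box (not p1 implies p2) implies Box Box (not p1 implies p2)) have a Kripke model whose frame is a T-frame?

1. not (Box (not p1 implies p2) implies Box Box (not p1 implies p2)), u
2. Box (not p1 implies p2), u
3. not Box Box (not p1 implies p2), u
4. not p1 implies p2, u
5. p2, u
6. not Box (not p1 implies p2), v
7. not p1 implies p2, v
8. p2, v
9. not (not p1 implies p2), w
10. not p1, w
11. not p2, w
Accessibility: uRu, uRv, vRv, vRw, wRw

Satisfiable (open branch found)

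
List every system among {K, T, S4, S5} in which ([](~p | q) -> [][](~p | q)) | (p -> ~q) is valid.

S4, S5

S4-tableau for the negation ~(([](~p | q) -> [][](~p | q)) | (p -> ~q)):
1. ~(([](~p | q) -> [][](~p | q)) | (p -> ~q)), w0
2. ~([](~p | q) -> [][](~p | q)), w0
3. ~(p -> ~q), w0
4. [](~p | q), w0
5. ~[][](~p | q), w0
6. p, w0
7. q, w0
8. ~p | q, w0
9. ~[](~p | q), w1
10. ~p | q, w1
11. q, w1
12. ~(~p | q), w2
13. p, w2
14. ~q, w2
15. ~p | q, w2
16. q, w2
Accessibility: w0Rw0, w0Rw1, w0Rw2, w1Rw1, w1Rw2, w2Rw2
Branch closes: q and ~q both at w2.
Every branch closes (one shown): valid in S4, hence also in S5 (every theorem of S4 is a theorem of S5).
T-tableau for the negation ~(([](~p | q) -> [][](~p | q)) | (p -> ~q)):
1. ~(([](~p | q) -> [][](~p | q)) | (p -> ~q)), w0
2. ~([](~p | q) -> [][](~p | q)), w0
3. ~(p -> ~q), w0
4. [](~p | q), w0
5. ~[][](~p | q), w0
6. p, w0
7. q, w0
8. ~p | q, w0
9. ~[](~p | q), w1
10. ~p | q, w1
11. q, w1
12. ~(~p | q), w2
13. p, w2
14. ~q, w2
Accessibility: w0Rw0, w0Rw1, w1Rw1, w1Rw2, w2Rw2
Complete open branch: countermodel on a T-frame, so not valid in T, nor in K (the same frame is also a K-frame).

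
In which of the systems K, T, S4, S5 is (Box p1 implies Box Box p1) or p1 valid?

T, S4, S5

K-tableau for the negation not ((Box p1 implies Box Box p1) or p1):
1. not ((Box p1 implies Box Box p1) or p1), 0
2. not (Box p1 implies Box Box p1), 0   [neg-or-rule on 1]
3. not p1, 0   [neg-or-rule on 1]
4. Box p1, 0   [neg-implies-rule on 2]
5. not Box Box p1, 0   [neg-implies-rule on 2]
6. not Box p1, 1   [neg-Box-rule on 5: fresh world 1, 0R1]
7. p1, 1   [Box-rule on 4 via 0R1]
8. not p1, 2   [neg-Box-rule on 6: fresh world 2, 1R2]
Accessibility: 0R1, 1R2
Complete open branch: countermodel on a K-frame, so not valid in K.
T-tableau for the negation not ((Box p1 implies Box Box p1) or p1):
1. not ((Box p1 implies Box Box p1) or p1), 0
2. not (Box p1 implies Box Box p1), 0   [neg-or-rule on 1]
3. not p1, 0   [neg-or-rule on 1]
4. Box p1, 0   [neg-implies-rule on 2]
5. not Box Box p1, 0   [neg-implies-rule on 2]
6. p1, 0   [Box-rule on 4 via 0R0]
Accessibility: 0R0
Branch closes: p1 and not p1 both at 0.
Every branch closes (one shown): valid in T, hence also in S4, S5 (every theorem of T is a theorem of S4 and S5).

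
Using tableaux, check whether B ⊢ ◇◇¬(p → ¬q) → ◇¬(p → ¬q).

Tableau for the negation ¬(◇◇¬(p → ¬q) → ◇¬(p → ¬q)):
1. ¬(◇◇¬(p → ¬q) → ◇¬(p → ¬q)), u
2. ◇◇¬(p → ¬q), u   [¬→-rule on 1]
3. ¬◇¬(p → ¬q), u   [¬→-rule on 1]
4. p → ¬q, u   [¬◇-rule on 3 via uRu]
5. ¬q, u   [→-rule on 4 (branches; this branch)]
6. ◇¬(p → ¬q), v   [◇-rule on 2: fresh world v, uRv]
7. p → ¬q, v   [¬◇-rule on 3 via uRv]
8. ¬q, v   [→-rule on 7 (branches; this branch)]
9. ¬(p → ¬q), w   [◇-rule on 6: fresh world w, vRw]
10. p, w   [¬→-rule on 9]
11. q, w   [¬→-rule on 9]
Accessibility: uRu, uRv, vRu, vRv, vRw, wRv, wRw
The negation has an open branch (countermodel exists).

Invalid (countermodel exists)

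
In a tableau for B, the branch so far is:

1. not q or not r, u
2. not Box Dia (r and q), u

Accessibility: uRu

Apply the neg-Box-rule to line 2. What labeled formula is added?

a fresh world v with uRv, and not Dia (r and q) at v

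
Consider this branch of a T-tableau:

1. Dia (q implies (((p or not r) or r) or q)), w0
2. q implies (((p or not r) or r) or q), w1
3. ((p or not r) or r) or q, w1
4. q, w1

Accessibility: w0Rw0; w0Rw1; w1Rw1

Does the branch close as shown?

Not closed

There is no literal clash: for every atom and world, at most one sign appears.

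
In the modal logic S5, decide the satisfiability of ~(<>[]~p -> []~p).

1. ~(<>[]~p -> []~p), 0
2. <>[]~p, 0   [~->-rule on 1]
3. ~[]~p, 0   [~->-rule on 1]
4. []~p, 1   [<>-rule on 2: fresh world 1, 0R1]
5. ~p, 0   [[]-rule on 4 via 1R0]
6. ~p, 1   [[]-rule on 4 via 1R1]
7. p, 2   [~[]-rule on 3: fresh world 2, 0R2]
8. ~p, 2   [[]-rule on 4 via 1R2]
Accessibility: 0R0, 0R1, 0R2, 1R0, 1R1, 1R2, 2R0, 2R1, 2R2
Branch closes: p and ~p both at 2.
Every branch closes; the branch above is one of them.

Unsatisfiable (every branch closes)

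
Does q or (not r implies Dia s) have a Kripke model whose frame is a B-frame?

1. q or (not r implies Dia s), 0
2. not r implies Dia s, 0
3. Dia s, 0
4. s, 1
Accessibility: 0R0, 0R1, 1R0, 1R1

Satisfiable (open branch found)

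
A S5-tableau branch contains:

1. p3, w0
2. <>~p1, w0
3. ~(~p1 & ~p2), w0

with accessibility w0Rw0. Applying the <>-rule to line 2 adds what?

a fresh world w1 with w0Rw1, and ~p1 at w1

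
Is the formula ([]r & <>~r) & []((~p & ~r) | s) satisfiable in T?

No, unsatisfiable

1. ([]r & <>~r) & []((~p & ~r) | s), w0
2. []r & <>~r, w0
3. []((~p & ~r) | s), w0
4. []r, w0
5. <>~r, w0
6. (~p & ~r) | s, w0
7. r, w0
8. s, w0
9. ~r, w1
10. (~p & ~r) | s, w1
11. r, w1
Accessibility: w0Rw0, w0Rw1, w1Rw1
Branch closes: r and ~r both at w1.
Every branch closes; the branch above is one of them.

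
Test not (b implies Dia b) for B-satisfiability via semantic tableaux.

Unsatisfiable (every branch closes)

1. not (b implies Dia b), 0
2. b, 0
3. not Dia b, 0
4. not b, 0
Accessibility: 0R0
Branch closes: b and not b both at 0.
Every branch closes; the branch above is one of them.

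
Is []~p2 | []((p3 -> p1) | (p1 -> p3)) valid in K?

Yes, valid

Tableau for the negation ~([]~p2 | []((p3 -> p1) | (p1 -> p3))):
1. ~([]~p2 | []((p3 -> p1) | (p1 -> p3))), 0
2. ~[]~p2, 0   [~|-rule on 1]
3. ~[]((p3 -> p1) | (p1 -> p3)), 0   [~|-rule on 1]
4. p2, 1   [~[]-rule on 2: fresh world 1, 0R1]
5. ~((p3 -> p1) | (p1 -> p3)), 2   [~[]-rule on 3: fresh world 2, 0R2]
6. ~(p3 -> p1), 2   [~|-rule on 5]
7. ~(p1 -> p3), 2   [~|-rule on 5]
8. p3, 2   [~->-rule on 6]
9. ~p1, 2   [~->-rule on 6]
10. p1, 2   [~->-rule on 7]
11. ~p3, 2   [~->-rule on 7]
Accessibility: 0R1, 0R2
Branch closes: p1 and ~p1 both at 2.
Every branch of the negation's tableau closes; the branch above is one of them.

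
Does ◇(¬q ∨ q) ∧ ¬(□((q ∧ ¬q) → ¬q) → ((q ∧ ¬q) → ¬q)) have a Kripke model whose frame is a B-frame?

No, unsatisfiable

1. ◇(¬q ∨ q) ∧ ¬(□((q ∧ ¬q) → ¬q) → ((q ∧ ¬q) → ¬q)), w0
2. ◇(¬q ∨ q), w0   [∧-rule on 1]
3. ¬(□((q ∧ ¬q) → ¬q) → ((q ∧ ¬q) → ¬q)), w0   [∧-rule on 1]
4. □((q ∧ ¬q) → ¬q), w0   [¬→-rule on 3]
5. ¬((q ∧ ¬q) → ¬q), w0   [¬→-rule on 3]
6. q ∧ ¬q, w0   [¬→-rule on 5]
7. q, w0   [¬→-rule on 5]
8. ¬q, w0   [∧-rule on 6]
Accessibility: w0Rw0
Branch closes: q and ¬q both at w0.
All branches of the tableau close; one closing branch shown above.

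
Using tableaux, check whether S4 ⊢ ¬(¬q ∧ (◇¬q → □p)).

Tableau for the negation ¬q ∧ (◇¬q → □p):
1. ¬q ∧ (◇¬q → □p), w0
2. ¬q, w0
3. ◇¬q → □p, w0
4. □p, w0
5. p, w0
Accessibility: w0Rw0
The negation has an open branch (countermodel exists).

Not valid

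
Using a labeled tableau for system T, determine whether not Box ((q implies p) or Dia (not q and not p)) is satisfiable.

Satisfiable

1. not Box ((q implies p) or Dia (not q and not p)), u
2. not ((q implies p) or Dia (not q and not p)), v
3. not (q implies p), v
4. not Dia (not q and not p), v
5. q, v
6. not p, v
7. not (not q and not p), v
Accessibility: uRu, uRv, vRv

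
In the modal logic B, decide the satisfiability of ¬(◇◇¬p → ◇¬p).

1. ¬(◇◇¬p → ◇¬p), w0
2. ◇◇¬p, w0
3. ¬◇¬p, w0
4. p, w0
5. ◇¬p, w1
6. p, w1
7. ¬p, w2
Accessibility: w0Rw0, w0Rw1, w1Rw0, w1Rw1, w1Rw2, w2Rw1, w2Rw2

Yes, satisfiable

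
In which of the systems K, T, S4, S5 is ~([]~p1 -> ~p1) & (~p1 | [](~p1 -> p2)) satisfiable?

T-tableau for the formula:
1. ~([]~p1 -> ~p1) & (~p1 | [](~p1 -> p2)), u
2. ~([]~p1 -> ~p1), u
3. ~p1 | [](~p1 -> p2), u
4. []~p1, u
5. p1, u
6. ~p1, u
Accessibility: uRu
Branch closes: p1 and ~p1 both at u.
Every branch closes (one shown): unsatisfiable in T, hence also in S4, S5 (every S4/S5-frame is a T-frame).
K-tableau for the formula:
1. ~([]~p1 -> ~p1) & (~p1 | [](~p1 -> p2)), u
2. ~([]~p1 -> ~p1), u
3. ~p1 | [](~p1 -> p2), u
4. []~p1, u
5. p1, u
6. [](~p1 -> p2), u
Complete open branch: satisfiable in K.

K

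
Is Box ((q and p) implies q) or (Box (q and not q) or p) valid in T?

Tableau for the negation not (Box ((q and p) implies q) or (Box (q and not q) or p)):
1. not (Box ((q and p) implies q) or (Box (q and not q) or p)), 0
2. not Box ((q and p) implies q), 0
3. not (Box (q and not q) or p), 0
4. not Box (q and not q), 0
5. not p, 0
6. not ((q and p) implies q), 1
7. q and p, 1
8. not q, 1
9. q, 1
10. p, 1
Accessibility: 0R0, 0R1, 1R1
Branch closes: q and not q both at 1.
All branches of the negation close; one closing branch shown above.

Valid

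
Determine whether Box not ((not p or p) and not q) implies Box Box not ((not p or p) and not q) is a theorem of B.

No, not valid

Tableau for the negation not (Box not ((not p or p) and not q) implies Box Box not ((not p or p) and not q)):
1. not (Box not ((not p or p) and not q) implies Box Box not ((not p or p) and not q)), u
2. Box not ((not p or p) and not q), u
3. not Box Box not ((not p or p) and not q), u
4. not ((not p or p) and not q), u
5. q, u
6. not Box not ((not p or p) and not q), v
7. not ((not p or p) and not q), v
8. q, v
9. (not p or p) and not q, w
10. not p or p, w
11. not q, w
12. p, w
Accessibility: uRu, uRv, vRu, vRv, vRw, wRv, wRw
The negation has an open branch (countermodel exists).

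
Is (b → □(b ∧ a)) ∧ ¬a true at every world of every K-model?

Not valid

Tableau for the negation ¬((b → □(b ∧ a)) ∧ ¬a):
1. ¬((b → □(b ∧ a)) ∧ ¬a), 0
2. a, 0
The negation has an open branch (countermodel exists).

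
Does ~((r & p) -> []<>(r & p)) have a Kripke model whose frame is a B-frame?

Unsatisfiable (every branch closes)

1. ~((r & p) -> []<>(r & p)), w0
2. r & p, w0
3. ~[]<>(r & p), w0
4. r, w0
5. p, w0
6. ~<>(r & p), w1
7. ~(r & p), w0
8. ~(r & p), w1
9. ~p, w0
Accessibility: w0Rw0, w0Rw1, w1Rw0, w1Rw1
Branch closes: p and ~p both at w0.
All branches of the tableau close; one closing branch shown above.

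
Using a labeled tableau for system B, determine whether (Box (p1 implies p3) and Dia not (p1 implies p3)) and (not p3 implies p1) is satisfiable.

1. (Box (p1 implies p3) and Dia not (p1 implies p3)) and (not p3 implies p1), w0
2. Box (p1 implies p3) and Dia not (p1 implies p3), w0   [and-rule on 1]
3. not p3 implies p1, w0   [and-rule on 1]
4. Box (p1 implies p3), w0   [and-rule on 2]
5. Dia not (p1 implies p3), w0   [and-rule on 2]
6. p1 implies p3, w0   [Box-rule on 4 via w0Rw0]
7. p1, w0   [implies-rule on 3 (branches; this branch)]
8. p3, w0   [implies-rule on 6 (branches; this branch)]
9. not (p1 implies p3), w1   [Dia-rule on 5: fresh world w1, w0Rw1]
10. p1, w1   [neg-implies-rule on 9]
11. not p3, w1   [neg-implies-rule on 9]
12. p1 implies p3, w1   [Box-rule on 4 via w0Rw1]
13. p3, w1   [implies-rule on 12 (branches; this branch)]
Accessibility: w0Rw0, w0Rw1, w1Rw0, w1Rw1
Branch closes: p3 and not p3 both at w1.
(One branch shown.) All branches close.

No, unsatisfiable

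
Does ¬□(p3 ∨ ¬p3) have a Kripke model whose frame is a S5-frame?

No, unsatisfiable

1. ¬□(p3 ∨ ¬p3), w0
2. ¬(p3 ∨ ¬p3), w1
3. ¬p3, w1
4. p3, w1
Accessibility: w0Rw0, w0Rw1, w1Rw0, w1Rw1
Branch closes: p3 and ¬p3 both at w1.
(One branch shown.) All branches close.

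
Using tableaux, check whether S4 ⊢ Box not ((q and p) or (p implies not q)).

Not valid

Tableau for the negation not Box not ((q and p) or (p implies not q)):
1. not Box not ((q and p) or (p implies not q)), u
2. (q and p) or (p implies not q), v
3. p implies not q, v
4. not q, v
Accessibility: uRu, uRv, vRv
The negation has an open branch (countermodel exists).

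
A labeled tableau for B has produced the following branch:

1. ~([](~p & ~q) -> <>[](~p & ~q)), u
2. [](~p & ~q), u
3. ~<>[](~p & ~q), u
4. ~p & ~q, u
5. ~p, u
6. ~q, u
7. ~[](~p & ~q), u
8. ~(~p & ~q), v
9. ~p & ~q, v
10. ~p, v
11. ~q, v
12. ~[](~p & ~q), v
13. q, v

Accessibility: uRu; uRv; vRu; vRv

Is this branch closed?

Both q and ~q appear at v.

Yes, closed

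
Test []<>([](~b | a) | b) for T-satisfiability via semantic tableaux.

Yes, satisfiable

1. []<>([](~b | a) | b), u
2. <>([](~b | a) | b), u
3. [](~b | a) | b, v
4. <>([](~b | a) | b), v
5. b, v
6. [](~b | a) | b, w
7. b, w
Accessibility: uRu, uRv, vRv, vRw, wRw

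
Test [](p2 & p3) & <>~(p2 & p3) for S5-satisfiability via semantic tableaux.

1. [](p2 & p3) & <>~(p2 & p3), u
2. [](p2 & p3), u   [&-rule on 1]
3. <>~(p2 & p3), u   [&-rule on 1]
4. p2 & p3, u   [[]-rule on 2 via uRu]
5. p2, u   [&-rule on 4]
6. p3, u   [&-rule on 4]
7. ~(p2 & p3), v   [<>-rule on 3: fresh world v, uRv]
8. p2 & p3, v   [[]-rule on 2 via uRv]
9. p2, v   [&-rule on 8]
10. p3, v   [&-rule on 8]
11. ~p3, v   [~&-rule on 7 (branches; this branch)]
Accessibility: uRu, uRv, vRu, vRv
Branch closes: p3 and ~p3 both at v.
All branches of the tableau close; one closing branch shown above.

Unsatisfiable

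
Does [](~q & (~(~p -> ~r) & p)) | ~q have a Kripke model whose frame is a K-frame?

Satisfiable (open branch found)

1. [](~q & (~(~p -> ~r) & p)) | ~q, w0
2. ~q, w0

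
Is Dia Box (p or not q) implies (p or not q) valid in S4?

No, not valid

Tableau for the negation not (Dia Box (p or not q) implies (p or not q)):
1. not (Dia Box (p or not q) implies (p or not q)), 0
2. Dia Box (p or not q), 0
3. not (p or not q), 0
4. not p, 0
5. q, 0
6. Box (p or not q), 1
7. p or not q, 1
8. not q, 1
Accessibility: 0R0, 0R1, 1R1
The negation has an open branch (countermodel exists).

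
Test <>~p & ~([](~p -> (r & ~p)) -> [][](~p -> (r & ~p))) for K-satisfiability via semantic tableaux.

1. <>~p & ~([](~p -> (r & ~p)) -> [][](~p -> (r & ~p))), w0
2. <>~p, w0   [&-rule on 1]
3. ~([](~p -> (r & ~p)) -> [][](~p -> (r & ~p))), w0   [&-rule on 1]
4. [](~p -> (r & ~p)), w0   [~->-rule on 3]
5. ~[][](~p -> (r & ~p)), w0   [~->-rule on 3]
6. ~p, w1   [<>-rule on 2: fresh world w1, w0Rw1]
7. ~p -> (r & ~p), w1   [[]-rule on 4 via w0Rw1]
8. r & ~p, w1   [->-rule on 7 (branches; this branch)]
9. r, w1   [&-rule on 8]
10. ~[](~p -> (r & ~p)), w2   [~[]-rule on 5: fresh world w2, w0Rw2]
11. ~p -> (r & ~p), w2   [[]-rule on 4 via w0Rw2]
12. r & ~p, w2   [->-rule on 11 (branches; this branch)]
13. r, w2   [&-rule on 12]
14. ~p, w2   [&-rule on 12]
15. ~(~p -> (r & ~p)), w3   [~[]-rule on 10: fresh world w3, w2Rw3]
16. ~p, w3   [~->-rule on 15]
17. ~(r & ~p), w3   [~->-rule on 15]
18. ~r, w3   [~&-rule on 17 (branches; this branch)]
Accessibility: w0Rw1, w0Rw2, w2Rw3

Satisfiable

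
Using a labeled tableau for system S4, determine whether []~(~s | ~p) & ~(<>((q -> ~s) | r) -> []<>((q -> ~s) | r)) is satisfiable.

1. []~(~s | ~p) & ~(<>((q -> ~s) | r) -> []<>((q -> ~s) | r)), u
2. []~(~s | ~p), u   [&-rule on 1]
3. ~(<>((q -> ~s) | r) -> []<>((q -> ~s) | r)), u   [&-rule on 1]
4. <>((q -> ~s) | r), u   [~->-rule on 3]
5. ~[]<>((q -> ~s) | r), u   [~->-rule on 3]
6. ~(~s | ~p), u   [[]-rule on 2 via uRu]
7. s, u   [~|-rule on 6]
8. p, u   [~|-rule on 6]
9. (q -> ~s) | r, v   [<>-rule on 4: fresh world v, uRv]
10. ~(~s | ~p), v   [[]-rule on 2 via uRv]
11. s, v   [~|-rule on 10]
12. p, v   [~|-rule on 10]
13. r, v   [|-rule on 9 (branches; this branch)]
14. ~<>((q -> ~s) | r), w   [~[]-rule on 5: fresh world w, uRw]
15. ~(~s | ~p), w   [[]-rule on 2 via uRw]
16. s, w   [~|-rule on 15]
17. p, w   [~|-rule on 15]
18. ~((q -> ~s) | r), w   [~<>-rule on 14 via wRw]
19. ~(q -> ~s), w   [~|-rule on 18]
20. ~r, w   [~|-rule on 18]
21. q, w   [~->-rule on 19]
Accessibility: uRu, uRv, uRw, vRv, wRw

Satisfiable (open branch found)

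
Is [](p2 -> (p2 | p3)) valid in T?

Tableau for the negation ~[](p2 -> (p2 | p3)):
1. ~[](p2 -> (p2 | p3)), 0
2. ~(p2 -> (p2 | p3)), 1   [~[]-rule on 1: fresh world 1, 0R1]
3. p2, 1   [~->-rule on 2]
4. ~(p2 | p3), 1   [~->-rule on 2]
5. ~p2, 1   [~|-rule on 4]
6. ~p3, 1   [~|-rule on 4]
Accessibility: 0R0, 0R1, 1R1
Branch closes: p2 and ~p2 both at 1.
All branches of the negation close; one closing branch shown above.

Valid in T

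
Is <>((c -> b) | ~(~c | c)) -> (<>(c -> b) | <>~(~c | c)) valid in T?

Tableau for the negation ~(<>((c -> b) | ~(~c | c)) -> (<>(c -> b) | <>~(~c | c))):
1. ~(<>((c -> b) | ~(~c | c)) -> (<>(c -> b) | <>~(~c | c))), w0
2. <>((c -> b) | ~(~c | c)), w0
3. ~(<>(c -> b) | <>~(~c | c)), w0
4. ~<>(c -> b), w0
5. ~<>~(~c | c), w0
6. ~(c -> b), w0
7. c, w0
8. ~b, w0
9. ~c | c, w0
10. (c -> b) | ~(~c | c), w1
11. ~(c -> b), w1
12. c, w1
13. ~b, w1
14. ~c | c, w1
15. c -> b, w1
16. b, w1
Accessibility: w0Rw0, w0Rw1, w1Rw1
Branch closes: b and ~b both at w1.
All branches of the negation close; one closing branch shown above.

Yes, valid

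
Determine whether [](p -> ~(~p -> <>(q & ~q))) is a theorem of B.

Tableau for the negation ~[](p -> ~(~p -> <>(q & ~q))):
1. ~[](p -> ~(~p -> <>(q & ~q))), u
2. ~(p -> ~(~p -> <>(q & ~q))), v   [~[]-rule on 1: fresh world v, uRv]
3. p, v   [~->-rule on 2]
4. ~p -> <>(q & ~q), v   [~->-rule on 2]
Accessibility: uRu, uRv, vRu, vRv
The negation has an open branch (countermodel exists).

Invalid (countermodel exists)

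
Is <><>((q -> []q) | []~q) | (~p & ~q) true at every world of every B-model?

Valid in B

Tableau for the negation ~(<><>((q -> []q) | []~q) | (~p & ~q)):
1. ~(<><>((q -> []q) | []~q) | (~p & ~q)), w0
2. ~<><>((q -> []q) | []~q), w0   [~|-rule on 1]
3. ~(~p & ~q), w0   [~|-rule on 1]
4. ~<>((q -> []q) | []~q), w0   [~<>-rule on 2 via w0Rw0]
5. ~((q -> []q) | []~q), w0   [~<>-rule on 4 via w0Rw0]
6. ~(q -> []q), w0   [~|-rule on 5]
7. ~[]~q, w0   [~|-rule on 5]
8. q, w0   [~->-rule on 6]
9. ~[]q, w0   [~->-rule on 6]
10. q, w1   [~[]-rule on 7: fresh world w1, w0Rw1]
11. ~<>((q -> []q) | []~q), w1   [~<>-rule on 2 via w0Rw1]
12. ~((q -> []q) | []~q), w1   [~<>-rule on 4 via w0Rw1]
13. ~(q -> []q), w1   [~|-rule on 12]
14. ~[]~q, w1   [~|-rule on 12]
15. ~[]q, w1   [~->-rule on 13]
16. ~q, w2   [~[]-rule on 9: fresh world w2, w0Rw2]
17. ~<>((q -> []q) | []~q), w2   [~<>-rule on 2 via w0Rw2]
18. ~((q -> []q) | []~q), w2   [~<>-rule on 4 via w0Rw2]
19. ~(q -> []q), w2   [~|-rule on 18]
20. ~[]~q, w2   [~|-rule on 18]
21. q, w2   [~->-rule on 19]
22. ~[]q, w2   [~->-rule on 19]
Accessibility: w0Rw0, w0Rw1, w0Rw2, w1Rw0, w1Rw1, w2Rw0, w2Rw2
Branch closes: q and ~q both at w2.
All branches of the negation close; one closing branch shown above.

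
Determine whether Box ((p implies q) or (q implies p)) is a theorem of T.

Valid in T

Tableau for the negation not Box ((p implies q) or (q implies p)):
1. not Box ((p implies q) or (q implies p)), u
2. not ((p implies q) or (q implies p)), v   [neg-Box-rule on 1: fresh world v, uRv]
3. not (p implies q), v   [neg-or-rule on 2]
4. not (q implies p), v   [neg-or-rule on 2]
5. p, v   [neg-implies-rule on 3]
6. not q, v   [neg-implies-rule on 3]
7. q, v   [neg-implies-rule on 4]
8. not p, v   [neg-implies-rule on 4]
Accessibility: uRu, uRv, vRv
Branch closes: q and not q both at v.
All branches of the negation close; one closing branch shown above.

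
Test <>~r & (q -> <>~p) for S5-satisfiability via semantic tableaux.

Yes, satisfiable

1. <>~r & (q -> <>~p), w0
2. <>~r, w0
3. q -> <>~p, w0
4. <>~p, w0
5. ~r, w1
6. ~p, w2
Accessibility: w0Rw0, w0Rw1, w0Rw2, w1Rw0, w1Rw1, w1Rw2, w2Rw0, w2Rw1, w2Rw2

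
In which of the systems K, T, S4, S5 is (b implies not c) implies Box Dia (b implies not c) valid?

S4-tableau for the negation not ((b implies not c) implies Box Dia (b implies not c)):
1. not ((b implies not c) implies Box Dia (b implies not c)), 0
2. b implies not c, 0
3. not Box Dia (b implies not c), 0
4. not c, 0
5. not Dia (b implies not c), 1
6. not (b implies not c), 1
7. b, 1
8. c, 1
Accessibility: 0R0, 0R1, 1R1
Complete open branch: countermodel on an S4-frame, so not valid in S4, nor in K, T (the same frame is also a K-frame and a T-frame).
S5-tableau for the negation not ((b implies not c) implies Box Dia (b implies not c)):
1. not ((b implies not c) implies Box Dia (b implies not c)), 0
2. b implies not c, 0
3. not Box Dia (b implies not c), 0
4. not c, 0
5. not Dia (b implies not c), 1
6. not (b implies not c), 0
7. b, 0
8. c, 0
Accessibility: 0R0, 0R1, 1R0, 1R1
Branch closes: c and not c both at 0.
Every branch closes (one shown): valid in S5.

S5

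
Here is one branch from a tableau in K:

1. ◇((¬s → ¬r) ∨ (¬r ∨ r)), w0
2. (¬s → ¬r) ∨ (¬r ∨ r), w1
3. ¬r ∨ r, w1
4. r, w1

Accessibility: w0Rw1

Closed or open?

No world carries both an atom and its negation.

Open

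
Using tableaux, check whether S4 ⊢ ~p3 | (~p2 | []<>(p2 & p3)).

Tableau for the negation ~(~p3 | (~p2 | []<>(p2 & p3))):
1. ~(~p3 | (~p2 | []<>(p2 & p3))), u
2. p3, u   [~|-rule on 1]
3. ~(~p2 | []<>(p2 & p3)), u   [~|-rule on 1]
4. p2, u   [~|-rule on 3]
5. ~[]<>(p2 & p3), u   [~|-rule on 3]
6. ~<>(p2 & p3), v   [~[]-rule on 5: fresh world v, uRv]
7. ~(p2 & p3), v   [~<>-rule on 6 via vRv]
8. ~p3, v   [~&-rule on 7 (branches; this branch)]
Accessibility: uRu, uRv, vRv
The negation has an open branch (countermodel exists).

Not valid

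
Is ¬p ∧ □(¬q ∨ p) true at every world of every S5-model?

Not valid

Tableau for the negation ¬(¬p ∧ □(¬q ∨ p)):
1. ¬(¬p ∧ □(¬q ∨ p)), u
2. ¬□(¬q ∨ p), u   [¬∧-rule on 1 (branches; this branch)]
3. ¬(¬q ∨ p), v   [¬□-rule on 2: fresh world v, uRv]
4. q, v   [¬∨-rule on 3]
5. ¬p, v   [¬∨-rule on 3]
Accessibility: uRu, uRv, vRu, vRv
The negation has an open branch (countermodel exists).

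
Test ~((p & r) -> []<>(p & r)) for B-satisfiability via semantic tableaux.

No, unsatisfiable

1. ~((p & r) -> []<>(p & r)), u
2. p & r, u
3. ~[]<>(p & r), u
4. p, u
5. r, u
6. ~<>(p & r), v
7. ~(p & r), u
8. ~(p & r), v
9. ~r, u
Accessibility: uRu, uRv, vRu, vRv
Branch closes: r and ~r both at u.
(One branch shown.) All branches close.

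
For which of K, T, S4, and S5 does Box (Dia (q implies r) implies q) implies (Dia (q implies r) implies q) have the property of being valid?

T, S4, S5

T-tableau for the negation not (Box (Dia (q implies r) implies q) implies (Dia (q implies r) implies q)):
1. not (Box (Dia (q implies r) implies q) implies (Dia (q implies r) implies q)), w0
2. Box (Dia (q implies r) implies q), w0
3. not (Dia (q implies r) implies q), w0
4. Dia (q implies r), w0
5. not q, w0
6. Dia (q implies r) implies q, w0
7. not Dia (q implies r), w0
8. not (q implies r), w0
9. q, w0
10. not r, w0
Accessibility: w0Rw0
Branch closes: q and not q both at w0.
Every branch closes (one shown): valid in T, hence also in S4, S5 (every theorem of T is a theorem of S4 and S5).
K-tableau for the negation not (Box (Dia (q implies r) implies q) implies (Dia (q implies r) implies q)):
1. not (Box (Dia (q implies r) implies q) implies (Dia (q implies r) implies q)), w0
2. Box (Dia (q implies r) implies q), w0
3. not (Dia (q implies r) implies q), w0
4. Dia (q implies r), w0
5. not q, w0
6. q implies r, w1
7. Dia (q implies r) implies q, w1
8. r, w1
9. q, w1
Accessibility: w0Rw1
Complete open branch: countermodel on a K-frame, so not valid in K.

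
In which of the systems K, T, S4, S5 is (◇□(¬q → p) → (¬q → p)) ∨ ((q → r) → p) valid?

S5

S5-tableau for the negation ¬((◇□(¬q → p) → (¬q → p)) ∨ ((q → r) → p)):
1. ¬((◇□(¬q → p) → (¬q → p)) ∨ ((q → r) → p)), u
2. ¬(◇□(¬q → p) → (¬q → p)), u
3. ¬((q → r) → p), u
4. ◇□(¬q → p), u
5. ¬(¬q → p), u
6. q → r, u
7. ¬p, u
8. ¬q, u
9. r, u
10. □(¬q → p), v
11. ¬q → p, u
12. ¬q → p, v
13. p, u
Accessibility: uRu, uRv, vRu, vRv
Branch closes: p and ¬p both at u.
Every branch closes (one shown): valid in S5.
S4-tableau for the negation ¬((◇□(¬q → p) → (¬q → p)) ∨ ((q → r) → p)):
1. ¬((◇□(¬q → p) → (¬q → p)) ∨ ((q → r) → p)), u
2. ¬(◇□(¬q → p) → (¬q → p)), u
3. ¬((q → r) → p), u
4. ◇□(¬q → p), u
5. ¬(¬q → p), u
6. q → r, u
7. ¬p, u
8. ¬q, u
9. r, u
10. □(¬q → p), v
11. ¬q → p, v
12. p, v
Accessibility: uRu, uRv, vRv
Complete open branch: countermodel on an S4-frame, so not valid in S4, nor in K, T (the same frame is also a K-frame and a T-frame).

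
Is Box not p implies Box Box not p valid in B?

Not valid

Tableau for the negation not (Box not p implies Box Box not p):
1. not (Box not p implies Box Box not p), 0
2. Box not p, 0
3. not Box Box not p, 0
4. not p, 0
5. not Box not p, 1
6. not p, 1
7. p, 2
Accessibility: 0R0, 0R1, 1R0, 1R1, 1R2, 2R1, 2R2
The negation has an open branch (countermodel exists).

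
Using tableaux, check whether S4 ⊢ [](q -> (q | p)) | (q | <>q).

Valid

Tableau for the negation ~([](q -> (q | p)) | (q | <>q)):
1. ~([](q -> (q | p)) | (q | <>q)), w0
2. ~[](q -> (q | p)), w0
3. ~(q | <>q), w0
4. ~q, w0
5. ~<>q, w0
6. ~(q -> (q | p)), w1
7. q, w1
8. ~(q | p), w1
9. ~q, w1
10. ~p, w1
Accessibility: w0Rw0, w0Rw1, w1Rw1
Branch closes: q and ~q both at w1.
All branches of the negation close; one closing branch shown above.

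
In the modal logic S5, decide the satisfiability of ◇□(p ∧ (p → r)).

Satisfiable (open branch found)

1. ◇□(p ∧ (p → r)), w0
2. □(p ∧ (p → r)), w1
3. p ∧ (p → r), w0
4. p, w0
5. p → r, w0
6. p ∧ (p → r), w1
7. p, w1
8. p → r, w1
9. r, w0
10. r, w1
Accessibility: w0Rw0, w0Rw1, w1Rw0, w1Rw1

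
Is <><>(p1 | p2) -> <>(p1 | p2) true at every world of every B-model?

Tableau for the negation ~(<><>(p1 | p2) -> <>(p1 | p2)):
1. ~(<><>(p1 | p2) -> <>(p1 | p2)), w0
2. <><>(p1 | p2), w0
3. ~<>(p1 | p2), w0
4. ~(p1 | p2), w0
5. ~p1, w0
6. ~p2, w0
7. <>(p1 | p2), w1
8. ~(p1 | p2), w1
9. ~p1, w1
10. ~p2, w1
11. p1 | p2, w2
12. p2, w2
Accessibility: w0Rw0, w0Rw1, w1Rw0, w1Rw1, w1Rw2, w2Rw1, w2Rw2
The negation has an open branch (countermodel exists).

Invalid (countermodel exists)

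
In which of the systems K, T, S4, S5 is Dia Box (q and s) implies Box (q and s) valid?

S5

S4-tableau for the negation not (Dia Box (q and s) implies Box (q and s)):
1. not (Dia Box (q and s) implies Box (q and s)), w0
2. Dia Box (q and s), w0   [neg-implies-rule on 1]
3. not Box (q and s), w0   [neg-implies-rule on 1]
4. Box (q and s), w1   [Dia-rule on 2: fresh world w1, w0Rw1]
5. q and s, w1   [Box-rule on 4 via w1Rw1]
6. q, w1   [and-rule on 5]
7. s, w1   [and-rule on 5]
8. not (q and s), w2   [neg-Box-rule on 3: fresh world w2, w0Rw2]
9. not s, w2   [neg-and-rule on 8 (branches; this branch)]
Accessibility: w0Rw0, w0Rw1, w0Rw2, w1Rw1, w2Rw2
Complete open branch: countermodel on an S4-frame, so not valid in S4, nor in K, T (the same frame is also a K-frame and a T-frame).
S5-tableau for the negation not (Dia Box (q and s) implies Box (q and s)):
1. not (Dia Box (q and s) implies Box (q and s)), w0
2. Dia Box (q and s), w0   [neg-implies-rule on 1]
3. not Box (q and s), w0   [neg-implies-rule on 1]
4. Box (q and s), w1   [Dia-rule on 2: fresh world w1, w0Rw1]
5. q and s, w0   [Box-rule on 4 via w1Rw0]
6. q, w0   [and-rule on 5]
7. s, w0   [and-rule on 5]
8. q and s, w1   [Box-rule on 4 via w1Rw1]
9. q, w1   [and-rule on 8]
10. s, w1   [and-rule on 8]
11. not (q and s), w2   [neg-Box-rule on 3: fresh world w2, w0Rw2]
12. q and s, w2   [Box-rule on 4 via w1Rw2]
13. q, w2   [and-rule on 12]
14. s, w2   [and-rule on 12]
15. not s, w2   [neg-and-rule on 11 (branches; this branch)]
Accessibility: w0Rw0, w0Rw1, w0Rw2, w1Rw0, w1Rw1, w1Rw2, w2Rw0, w2Rw1, w2Rw2
Branch closes: s and not s both at w2.
Every branch closes (one shown): valid in S5.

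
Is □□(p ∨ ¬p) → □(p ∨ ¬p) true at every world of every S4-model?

Tableau for the negation ¬(□□(p ∨ ¬p) → □(p ∨ ¬p)):
1. ¬(□□(p ∨ ¬p) → □(p ∨ ¬p)), u
2. □□(p ∨ ¬p), u
3. ¬□(p ∨ ¬p), u
4. □(p ∨ ¬p), u
5. p ∨ ¬p, u
6. ¬p, u
7. ¬(p ∨ ¬p), v
8. ¬p, v
9. p, v
Accessibility: uRu, uRv, vRv
Branch closes: p and ¬p both at v.
All branches of the negation close; one closing branch shown above.

Valid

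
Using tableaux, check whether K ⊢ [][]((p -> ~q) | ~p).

Tableau for the negation ~[][]((p -> ~q) | ~p):
1. ~[][]((p -> ~q) | ~p), w0
2. ~[]((p -> ~q) | ~p), w1
3. ~((p -> ~q) | ~p), w2
4. ~(p -> ~q), w2
5. p, w2
6. q, w2
Accessibility: w0Rw1, w1Rw2
The negation has an open branch (countermodel exists).

No, not valid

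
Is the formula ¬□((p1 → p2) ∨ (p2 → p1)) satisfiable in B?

1. ¬□((p1 → p2) ∨ (p2 → p1)), 0
2. ¬((p1 → p2) ∨ (p2 → p1)), 1   [¬□-rule on 1: fresh world 1, 0R1]
3. ¬(p1 → p2), 1   [¬∨-rule on 2]
4. ¬(p2 → p1), 1   [¬∨-rule on 2]
5. p1, 1   [¬→-rule on 3]
6. ¬p2, 1   [¬→-rule on 3]
7. p2, 1   [¬→-rule on 4]
8. ¬p1, 1   [¬→-rule on 4]
Accessibility: 0R0, 0R1, 1R0, 1R1
Branch closes: p2 and ¬p2 both at 1.
All branches of the tableau close; one closing branch shown above.

Unsatisfiable (every branch closes)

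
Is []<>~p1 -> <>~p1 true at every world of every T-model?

Tableau for the negation ~([]<>~p1 -> <>~p1):
1. ~([]<>~p1 -> <>~p1), 0
2. []<>~p1, 0   [~->-rule on 1]
3. ~<>~p1, 0   [~->-rule on 1]
4. <>~p1, 0   [[]-rule on 2 via 0R0]
5. p1, 0   [~<>-rule on 3 via 0R0]
6. ~p1, 1   [<>-rule on 4: fresh world 1, 0R1]
7. <>~p1, 1   [[]-rule on 2 via 0R1]
8. p1, 1   [~<>-rule on 3 via 0R1]
Accessibility: 0R0, 0R1, 1R1
Branch closes: p1 and ~p1 both at 1.
All branches of the negation close; one closing branch shown above.

Valid in T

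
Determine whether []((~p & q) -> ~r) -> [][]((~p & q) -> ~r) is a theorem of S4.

Yes, valid

Tableau for the negation ~([]((~p & q) -> ~r) -> [][]((~p & q) -> ~r)):
1. ~([]((~p & q) -> ~r) -> [][]((~p & q) -> ~r)), u
2. []((~p & q) -> ~r), u   [~->-rule on 1]
3. ~[][]((~p & q) -> ~r), u   [~->-rule on 1]
4. (~p & q) -> ~r, u   [[]-rule on 2 via uRu]
5. ~(~p & q), u   [->-rule on 4 (branches; this branch)]
6. ~q, u   [~&-rule on 5 (branches; this branch)]
7. ~[]((~p & q) -> ~r), v   [~[]-rule on 3: fresh world v, uRv]
8. (~p & q) -> ~r, v   [[]-rule on 2 via uRv]
9. ~(~p & q), v   [->-rule on 8 (branches; this branch)]
10. ~q, v   [~&-rule on 9 (branches; this branch)]
11. ~((~p & q) -> ~r), w   [~[]-rule on 7: fresh world w, vRw]
12. ~p & q, w   [~->-rule on 11]
13. r, w   [~->-rule on 11]
14. ~p, w   [&-rule on 12]
15. q, w   [&-rule on 12]
16. (~p & q) -> ~r, w   [[]-rule on 2 via uRw]
17. ~(~p & q), w   [->-rule on 16 (branches; this branch)]
18. ~q, w   [~&-rule on 17 (branches; this branch)]
Accessibility: uRu, uRv, uRw, vRv, vRw, wRw
Branch closes: q and ~q both at w.
Every branch of the negation's tableau closes; the branch above is one of them.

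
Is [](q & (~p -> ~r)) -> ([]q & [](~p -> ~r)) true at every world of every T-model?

Valid

Tableau for the negation ~([](q & (~p -> ~r)) -> ([]q & [](~p -> ~r))):
1. ~([](q & (~p -> ~r)) -> ([]q & [](~p -> ~r))), u
2. [](q & (~p -> ~r)), u
3. ~([]q & [](~p -> ~r)), u
4. q & (~p -> ~r), u
5. q, u
6. ~p -> ~r, u
7. ~[](~p -> ~r), u
8. ~r, u
9. ~(~p -> ~r), v
10. ~p, v
11. r, v
12. q & (~p -> ~r), v
13. q, v
14. ~p -> ~r, v
15. ~r, v
Accessibility: uRu, uRv, vRv
Branch closes: r and ~r both at v.
All branches of the negation close; one closing branch shown above.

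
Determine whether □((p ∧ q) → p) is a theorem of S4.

Tableau for the negation ¬□((p ∧ q) → p):
1. ¬□((p ∧ q) → p), w0
2. ¬((p ∧ q) → p), w1   [¬□-rule on 1: fresh world w1, w0Rw1]
3. p ∧ q, w1   [¬→-rule on 2]
4. ¬p, w1   [¬→-rule on 2]
5. p, w1   [∧-rule on 3]
6. q, w1   [∧-rule on 3]
Accessibility: w0Rw0, w0Rw1, w1Rw1
Branch closes: p and ¬p both at w1.
All branches of the negation close; one closing branch shown above.

Valid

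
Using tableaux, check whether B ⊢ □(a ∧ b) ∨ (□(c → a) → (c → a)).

Tableau for the negation ¬(□(a ∧ b) ∨ (□(c → a) → (c → a))):
1. ¬(□(a ∧ b) ∨ (□(c → a) → (c → a))), w0
2. ¬□(a ∧ b), w0
3. ¬(□(c → a) → (c → a)), w0
4. □(c → a), w0
5. ¬(c → a), w0
6. c, w0
7. ¬a, w0
8. c → a, w0
9. a, w0
Accessibility: w0Rw0
Branch closes: a and ¬a both at w0.
All branches of the negation close; one closing branch shown above.

Yes, valid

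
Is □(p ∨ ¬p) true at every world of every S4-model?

Tableau for the negation ¬□(p ∨ ¬p):
1. ¬□(p ∨ ¬p), u
2. ¬(p ∨ ¬p), v
3. ¬p, v
4. p, v
Accessibility: uRu, uRv, vRv
Branch closes: p and ¬p both at v.
All branches of the negation close; one closing branch shown above.

Yes, valid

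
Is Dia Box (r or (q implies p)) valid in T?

No, not valid

Tableau for the negation not Dia Box (r or (q implies p)):
1. not Dia Box (r or (q implies p)), w0
2. not Box (r or (q implies p)), w0   [neg-Dia-rule on 1 via w0Rw0]
3. not (r or (q implies p)), w1   [neg-Box-rule on 2: fresh world w1, w0Rw1]
4. not r, w1   [neg-or-rule on 3]
5. not (q implies p), w1   [neg-or-rule on 3]
6. q, w1   [neg-implies-rule on 5]
7. not p, w1   [neg-implies-rule on 5]
8. not Box (r or (q implies p)), w1   [neg-Dia-rule on 1 via w0Rw1]
9. not (r or (q implies p)), w2   [neg-Box-rule on 8: fresh world w2, w1Rw2]
10. not r, w2   [neg-or-rule on 9]
11. not (q implies p), w2   [neg-or-rule on 9]
12. q, w2   [neg-implies-rule on 11]
13. not p, w2   [neg-implies-rule on 11]
Accessibility: w0Rw0, w0Rw1, w1Rw1, w1Rw2, w2Rw2
The negation has an open branch (countermodel exists).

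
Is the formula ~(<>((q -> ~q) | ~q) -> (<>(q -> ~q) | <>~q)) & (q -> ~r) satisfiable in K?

Unsatisfiable

1. ~(<>((q -> ~q) | ~q) -> (<>(q -> ~q) | <>~q)) & (q -> ~r), 0
2. ~(<>((q -> ~q) | ~q) -> (<>(q -> ~q) | <>~q)), 0   [&-rule on 1]
3. q -> ~r, 0   [&-rule on 1]
4. <>((q -> ~q) | ~q), 0   [~->-rule on 2]
5. ~(<>(q -> ~q) | <>~q), 0   [~->-rule on 2]
6. ~<>(q -> ~q), 0   [~|-rule on 5]
7. ~<>~q, 0   [~|-rule on 5]
8. ~r, 0   [->-rule on 3 (branches; this branch)]
9. (q -> ~q) | ~q, 1   [<>-rule on 4: fresh world 1, 0R1]
10. ~(q -> ~q), 1   [~<>-rule on 6 via 0R1]
11. q, 1   [~->-rule on 10]
12. q -> ~q, 1   [|-rule on 9 (branches; this branch)]
13. ~q, 1   [->-rule on 12 (branches; this branch)]
Accessibility: 0R1
Branch closes: q and ~q both at 1.
(One branch shown.) All branches close.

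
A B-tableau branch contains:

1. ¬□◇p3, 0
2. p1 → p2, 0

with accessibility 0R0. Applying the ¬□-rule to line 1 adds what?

a fresh world 1 with 0R1, and ¬◇p3 at 1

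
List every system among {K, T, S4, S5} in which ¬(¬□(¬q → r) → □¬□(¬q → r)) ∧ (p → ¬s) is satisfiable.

K, T, S4

S5-tableau for the formula:
1. ¬(¬□(¬q → r) → □¬□(¬q → r)) ∧ (p → ¬s), 0
2. ¬(¬□(¬q → r) → □¬□(¬q → r)), 0
3. p → ¬s, 0
4. ¬□(¬q → r), 0
5. ¬□¬□(¬q → r), 0
6. ¬s, 0
7. ¬(¬q → r), 1
8. ¬q, 1
9. ¬r, 1
10. □(¬q → r), 2
11. ¬q → r, 0
12. ¬q → r, 1
13. ¬q → r, 2
14. r, 0
15. r, 1
Accessibility: 0R0, 0R1, 0R2, 1R0, 1R1, 1R2, 2R0, 2R1, 2R2
Branch closes: r and ¬r both at 1.
Every branch closes (one shown): unsatisfiable in S5.
S4-tableau for the formula:
1. ¬(¬□(¬q → r) → □¬□(¬q → r)) ∧ (p → ¬s), 0
2. ¬(¬□(¬q → r) → □¬□(¬q → r)), 0
3. p → ¬s, 0
4. ¬□(¬q → r), 0
5. ¬□¬□(¬q → r), 0
6. ¬s, 0
7. ¬(¬q → r), 1
8. ¬q, 1
9. ¬r, 1
10. □(¬q → r), 2
11. ¬q → r, 2
12. r, 2
Accessibility: 0R0, 0R1, 0R2, 1R1, 2R2
Complete open branch: satisfiable in S4, hence also in K, T (this S4-model is also a K-model and a T-model).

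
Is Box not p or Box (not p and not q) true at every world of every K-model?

Not valid

Tableau for the negation not (Box not p or Box (not p and not q)):
1. not (Box not p or Box (not p and not q)), w0
2. not Box not p, w0
3. not Box (not p and not q), w0
4. p, w1
5. not (not p and not q), w2
6. q, w2
Accessibility: w0Rw1, w0Rw2
The negation has an open branch (countermodel exists).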